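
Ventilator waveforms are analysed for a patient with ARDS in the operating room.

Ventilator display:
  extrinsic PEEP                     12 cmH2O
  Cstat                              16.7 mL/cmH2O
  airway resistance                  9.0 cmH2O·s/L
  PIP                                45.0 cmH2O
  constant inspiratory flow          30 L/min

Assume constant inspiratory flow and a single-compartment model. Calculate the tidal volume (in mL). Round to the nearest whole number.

Flow: 30 L/min ÷ 60 = 0.5 L/s.
Equation of motion (constant flow): PIP = Vt/C + R·V̇ + PEEP.
Vt/C = PIP − R·V̇ − PEEP = 45.0 − 4.5 − 12 = 28.5 cmH2O.
Vt = C × 28.5 = 16.7 × 28.5 = 475.95 mL.

476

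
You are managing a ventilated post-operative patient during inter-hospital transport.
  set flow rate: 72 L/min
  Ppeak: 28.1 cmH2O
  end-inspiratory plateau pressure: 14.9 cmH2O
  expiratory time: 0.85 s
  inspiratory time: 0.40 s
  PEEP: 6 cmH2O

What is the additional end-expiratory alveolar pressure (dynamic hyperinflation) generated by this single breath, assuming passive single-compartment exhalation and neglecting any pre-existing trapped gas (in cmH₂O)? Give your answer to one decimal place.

2.1

Flow: 72 L/min ÷ 60 = 1.2 L/s.
Vt = flow × Ti = 1.2 L/s × 0.40 s × 1000 mL/L = 480.0 mL.
R = (PIP − Pplat)/V̇ = (28.1 − 14.9) / 1.2 = 13.2/1.2 = 11.0 cmH2O·s/L.
C = Vt/(Pplat − PEEP) = 480.0 / (14.9 − 6) = 480.0/8.9 = 53.933 mL/cmH2O.
τ = R × C = 11.0 × 0.05393 L/cmH2O = 0.5932 s.
Fraction remaining = e^(−Te/τ) = e^(−0.85/0.5932) = 0.2386; trapped volume = 480.0 × 0.2386 = 114.53 mL.
Additional alveolar pressure from trapping ≈ V_trapped / C = 114.53 / 53.933 = 2.124 cmH2O.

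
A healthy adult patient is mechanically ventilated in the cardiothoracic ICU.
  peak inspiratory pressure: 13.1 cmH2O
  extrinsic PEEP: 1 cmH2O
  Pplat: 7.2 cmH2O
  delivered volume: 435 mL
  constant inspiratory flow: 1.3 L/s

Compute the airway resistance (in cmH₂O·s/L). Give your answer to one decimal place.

Raw = (PIP − Pplat) / flow = (13.1 − 7.2) / 1.3 = 5.9 / 1.3 = 4.538 cmH2O·s/L.

4.5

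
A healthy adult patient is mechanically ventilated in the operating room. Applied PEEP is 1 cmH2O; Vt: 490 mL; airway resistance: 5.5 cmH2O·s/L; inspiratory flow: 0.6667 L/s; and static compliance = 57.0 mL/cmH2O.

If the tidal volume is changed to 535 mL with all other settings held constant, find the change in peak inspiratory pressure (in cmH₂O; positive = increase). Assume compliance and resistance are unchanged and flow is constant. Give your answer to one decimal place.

PIP = Vt/C + R·V̇ + PEEP (constant-flow equation of motion).
Only the elastic term changes: ΔPIP = ΔVt / C = (535 − 490) / 57.0 = 0.7895 cmH2O.

0.8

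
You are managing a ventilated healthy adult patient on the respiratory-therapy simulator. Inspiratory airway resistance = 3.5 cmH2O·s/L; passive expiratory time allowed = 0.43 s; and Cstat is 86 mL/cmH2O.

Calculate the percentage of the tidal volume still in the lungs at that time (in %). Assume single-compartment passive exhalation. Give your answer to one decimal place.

τ = R × C = 3.5 × 86 mL/cmH2O = 3.5 × 0.086 L/cmH2O = 0.301 s.
Passive exhalation: V(t)/V₀ = e^(−t/τ) = e^(−0.43/0.301) = 0.2397.
Fraction remaining = 0.2397 → 23.97%.

24.0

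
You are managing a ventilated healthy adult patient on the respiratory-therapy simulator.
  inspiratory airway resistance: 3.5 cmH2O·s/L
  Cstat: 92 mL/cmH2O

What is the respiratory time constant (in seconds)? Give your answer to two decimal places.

0.32

τ = R × C = 3.5 × 92 mL/cmH2O = 3.5 × 0.092 L/cmH2O = 0.322 s.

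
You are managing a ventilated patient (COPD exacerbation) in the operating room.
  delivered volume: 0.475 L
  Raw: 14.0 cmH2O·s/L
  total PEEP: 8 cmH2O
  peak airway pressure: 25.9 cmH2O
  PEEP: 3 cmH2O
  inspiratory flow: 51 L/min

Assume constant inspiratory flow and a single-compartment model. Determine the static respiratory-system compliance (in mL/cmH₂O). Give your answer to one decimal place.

Flow: 51 L/min ÷ 60 = 0.85 L/s.
Total PEEP = 8 cmH2O (set 3 + intrinsic 5); this is the baseline alveolar pressure.
Equation of motion (constant flow): PIP = Vt/C + R·V̇ + PEEP.
Vt/C = PIP − R·V̇ − PEEP = 25.9 − 14.0×0.85 − 8 = 25.9 − 11.9 − 8 = 6.0 cmH2O.
C = Vt / 6.0 = 475 / 6.0 = 79.167 mL/cmH2O.

79.2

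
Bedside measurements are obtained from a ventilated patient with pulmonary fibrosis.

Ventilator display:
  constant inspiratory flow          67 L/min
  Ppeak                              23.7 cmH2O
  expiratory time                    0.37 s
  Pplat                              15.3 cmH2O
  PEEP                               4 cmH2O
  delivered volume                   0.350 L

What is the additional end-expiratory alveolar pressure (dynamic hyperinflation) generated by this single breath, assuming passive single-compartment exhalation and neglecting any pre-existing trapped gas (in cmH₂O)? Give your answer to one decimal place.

Flow: 67 L/min ÷ 60 = 1.1167 L/s.
R = (PIP − Pplat)/V̇ = (23.7 − 15.3) / 1.1167 = 8.4/1.1167 = 7.522 cmH2O·s/L.
C = Vt/(Pplat − PEEP) = 350.0 / (15.3 − 4) = 350.0/11.3 = 30.973 mL/cmH2O.
τ = R × C = 7.522 × 0.03097 L/cmH2O = 0.233 s.
Fraction remaining = e^(−Te/τ) = e^(−0.37/0.233) = 0.2043; trapped volume = 350.0 × 0.2043 = 71.505 mL.
Additional alveolar pressure from trapping ≈ V_trapped / C = 71.505 / 30.973 = 2.309 cmH2O.

2.3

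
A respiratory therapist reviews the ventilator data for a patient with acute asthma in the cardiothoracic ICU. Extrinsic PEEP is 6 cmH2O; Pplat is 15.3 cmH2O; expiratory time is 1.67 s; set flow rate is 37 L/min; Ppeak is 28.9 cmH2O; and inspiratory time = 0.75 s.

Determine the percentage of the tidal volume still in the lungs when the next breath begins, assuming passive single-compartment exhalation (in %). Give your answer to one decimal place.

Flow: 37 L/min ÷ 60 = 0.6167 L/s.
Vt = flow × Ti = 0.6167 L/s × 0.75 s × 1000 mL/L = 462.53 mL.
R = (PIP − Pplat)/V̇ = (28.9 − 15.3) / 0.6167 = 13.6/0.6167 = 22.053 cmH2O·s/L.
C = Vt/(Pplat − PEEP) = 462.53 / (15.3 − 6) = 462.53/9.3 = 49.734 mL/cmH2O.
τ = R × C = 22.053 × 0.04973 L/cmH2O = 1.097 s.
Fraction remaining at end-expiration = e^(−Te/τ) = e^(−1.67/1.097) = 0.2182 → 21.82%.

21.8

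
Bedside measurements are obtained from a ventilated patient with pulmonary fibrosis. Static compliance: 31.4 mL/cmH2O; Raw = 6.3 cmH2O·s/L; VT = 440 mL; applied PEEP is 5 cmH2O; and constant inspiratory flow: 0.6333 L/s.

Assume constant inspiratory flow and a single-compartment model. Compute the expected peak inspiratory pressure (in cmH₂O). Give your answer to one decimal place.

23.0

Equation of motion (constant flow): PIP = Vt/C + R·V̇ + PEEP.
PIP = 440/31.4 + 6.3×0.6333 + 5 = 14.013 + 3.99 + 5 = 23.003 cmH2O.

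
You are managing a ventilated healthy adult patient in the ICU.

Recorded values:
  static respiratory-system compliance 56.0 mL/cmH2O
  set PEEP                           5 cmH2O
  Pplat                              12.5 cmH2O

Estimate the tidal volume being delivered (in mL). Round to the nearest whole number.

Vt = Cstat × (Pplat − PEEP) = 56.0 × (12.5 − 5) = 56.0 × 7.5 = 420.0 mL.

420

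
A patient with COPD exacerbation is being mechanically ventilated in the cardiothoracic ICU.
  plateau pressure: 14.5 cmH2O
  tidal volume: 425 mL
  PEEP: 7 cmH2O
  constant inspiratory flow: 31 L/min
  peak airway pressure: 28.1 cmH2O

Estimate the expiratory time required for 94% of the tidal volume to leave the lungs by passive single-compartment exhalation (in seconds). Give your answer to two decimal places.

Flow: 31 L/min ÷ 60 = 0.5167 L/s.
R = (PIP − Pplat)/V̇ = (28.1 − 14.5) / 0.5167 = 13.6/0.5167 = 26.321 cmH2O·s/L.
C = Vt/(Pplat − PEEP) = 425.0 / (14.5 − 7) = 425.0/7.5 = 56.667 mL/cmH2O.
τ = R × C = 26.321 × 0.05667 L/cmH2O = 1.492 s.
t = −τ·ln(1 − 0.94) = −1.492·ln(0.06) = 4.198 s.

4.20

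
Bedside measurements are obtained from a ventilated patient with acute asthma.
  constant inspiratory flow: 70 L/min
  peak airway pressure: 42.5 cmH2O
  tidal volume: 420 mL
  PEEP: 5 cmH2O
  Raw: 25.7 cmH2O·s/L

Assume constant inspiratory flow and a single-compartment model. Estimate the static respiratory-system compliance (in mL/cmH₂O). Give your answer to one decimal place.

55.9

Flow: 70 L/min ÷ 60 = 1.1667 L/s.
Equation of motion (constant flow): PIP = Vt/C + R·V̇ + PEEP.
Vt/C = PIP − R·V̇ − PEEP = 42.5 − 25.7×1.1667 − 5 = 42.5 − 29.984 − 5 = 7.516 cmH2O.
C = Vt / 7.516 = 420 / 7.516 = 55.881 mL/cmH2O.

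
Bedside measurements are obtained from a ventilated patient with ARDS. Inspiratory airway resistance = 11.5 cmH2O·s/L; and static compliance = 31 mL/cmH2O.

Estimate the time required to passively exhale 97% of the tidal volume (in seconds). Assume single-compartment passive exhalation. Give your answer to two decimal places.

τ = R × C = 11.5 × 31 mL/cmH2O = 11.5 × 0.031 L/cmH2O = 0.3565 s.
Exhaled fraction f = 1 − e^(−t/τ) → t = −τ·ln(1 − f) = −0.3565·ln(0.03) = 1.25 s.

1.25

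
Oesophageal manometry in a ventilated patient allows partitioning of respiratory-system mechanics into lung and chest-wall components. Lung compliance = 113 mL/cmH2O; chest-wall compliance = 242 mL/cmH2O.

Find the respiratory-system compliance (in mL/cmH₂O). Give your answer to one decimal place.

Lung and chest wall are elastances in series: 1/Crs = 1/CL + 1/Ccw.
1/Crs = 1/113 + 1/242 = 0.01298.
Crs = 77.042 mL/cmH2O.

77.0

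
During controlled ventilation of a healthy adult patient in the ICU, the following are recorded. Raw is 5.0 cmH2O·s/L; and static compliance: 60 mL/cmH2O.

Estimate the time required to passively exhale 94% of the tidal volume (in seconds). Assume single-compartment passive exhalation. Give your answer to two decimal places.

τ = R × C = 5.0 × 60 mL/cmH2O = 5.0 × 0.060 L/cmH2O = 0.3 s.
Exhaled fraction f = 1 − e^(−t/τ) → t = −τ·ln(1 − f) = −0.3·ln(0.06) = 0.844 s.

0.84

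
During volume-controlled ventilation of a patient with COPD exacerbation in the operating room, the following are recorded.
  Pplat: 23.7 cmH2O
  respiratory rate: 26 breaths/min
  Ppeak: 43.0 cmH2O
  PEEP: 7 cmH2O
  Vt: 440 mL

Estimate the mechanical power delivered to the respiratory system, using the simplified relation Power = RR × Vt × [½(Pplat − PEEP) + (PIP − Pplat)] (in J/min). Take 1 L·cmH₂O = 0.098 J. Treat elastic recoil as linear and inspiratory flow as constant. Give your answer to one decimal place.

Per-breath work = Vt × [½(Pplat−PEEP) + (PIP−Pplat)] = 0.440 × [0.5×16.7 + 19.3] = 0.440 × 27.65 = 12.166 L·cmH2O.
Power = 26 × 12.166 = 316.32 L·cmH2O/min.
× 0.098 J/(L·cmH2O) → 30.999 J/min.

31.0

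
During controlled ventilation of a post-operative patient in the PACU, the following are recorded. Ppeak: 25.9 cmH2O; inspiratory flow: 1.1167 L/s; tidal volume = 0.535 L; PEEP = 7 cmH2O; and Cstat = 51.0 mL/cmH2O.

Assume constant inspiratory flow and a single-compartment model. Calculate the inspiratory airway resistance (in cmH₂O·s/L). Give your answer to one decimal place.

Equation of motion (constant flow): PIP = Vt/C + R·V̇ + PEEP.
R·V̇ = PIP − Vt/C − PEEP = 25.9 − 535/51.0 − 7 = 25.9 − 10.49 − 7 = 8.41 cmH2O.
R = 8.41 / 1.1167 = 7.531 cmH2O·s/L.

7.5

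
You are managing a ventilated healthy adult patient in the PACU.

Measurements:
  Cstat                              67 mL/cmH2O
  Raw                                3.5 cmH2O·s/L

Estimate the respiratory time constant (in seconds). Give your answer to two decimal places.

τ = R × C = 3.5 × 67 mL/cmH2O = 3.5 × 0.067 L/cmH2O = 0.2345 s.

0.23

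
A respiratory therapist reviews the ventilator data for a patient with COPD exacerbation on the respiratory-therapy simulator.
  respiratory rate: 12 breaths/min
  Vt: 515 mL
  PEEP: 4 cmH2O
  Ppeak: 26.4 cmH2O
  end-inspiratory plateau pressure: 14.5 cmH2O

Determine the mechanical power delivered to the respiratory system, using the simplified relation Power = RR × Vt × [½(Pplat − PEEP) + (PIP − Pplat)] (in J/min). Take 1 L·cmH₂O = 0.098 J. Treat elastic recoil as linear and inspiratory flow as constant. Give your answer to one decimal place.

10.4

Per-breath work = Vt × [½(Pplat−PEEP) + (PIP−Pplat)] = 0.515 × [0.5×10.5 + 11.9] = 0.515 × 17.15 = 8.832 L·cmH2O.
Power = 12 × 8.832 = 105.98 L·cmH2O/min.
× 0.098 J/(L·cmH2O) → 10.386 J/min.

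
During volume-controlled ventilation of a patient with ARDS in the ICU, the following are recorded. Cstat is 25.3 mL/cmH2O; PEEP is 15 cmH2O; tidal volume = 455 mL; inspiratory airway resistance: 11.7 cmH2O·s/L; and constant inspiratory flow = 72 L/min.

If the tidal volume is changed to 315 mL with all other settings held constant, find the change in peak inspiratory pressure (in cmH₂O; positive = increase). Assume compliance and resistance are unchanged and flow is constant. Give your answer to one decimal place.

PIP = Vt/C + R·V̇ + PEEP (constant-flow equation of motion).
Only the elastic term changes: ΔPIP = ΔVt / C = (315 − 455) / 25.3 = -5.534 cmH2O.

-5.5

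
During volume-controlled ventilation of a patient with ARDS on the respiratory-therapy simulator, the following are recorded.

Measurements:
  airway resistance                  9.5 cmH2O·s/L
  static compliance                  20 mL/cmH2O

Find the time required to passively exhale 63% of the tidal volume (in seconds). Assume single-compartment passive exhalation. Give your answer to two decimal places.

0.19

τ = R × C = 9.5 × 20 mL/cmH2O = 9.5 × 0.020 L/cmH2O = 0.19 s.
Exhaled fraction f = 1 − e^(−t/τ) → t = −τ·ln(1 − f) = −0.19·ln(0.37) = 0.1889 s.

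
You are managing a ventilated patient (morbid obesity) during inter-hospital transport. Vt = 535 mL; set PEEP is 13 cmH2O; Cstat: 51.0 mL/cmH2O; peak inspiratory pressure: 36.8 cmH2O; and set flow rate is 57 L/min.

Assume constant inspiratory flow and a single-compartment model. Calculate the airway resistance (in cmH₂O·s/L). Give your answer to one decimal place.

Flow: 57 L/min ÷ 60 = 0.95 L/s.
Equation of motion (constant flow): PIP = Vt/C + R·V̇ + PEEP.
R·V̇ = PIP − Vt/C − PEEP = 36.8 − 535/51.0 − 13 = 36.8 − 10.49 − 13 = 13.31 cmH2O.
R = 13.31 / 0.95 = 14.011 cmH2O·s/L.

14.0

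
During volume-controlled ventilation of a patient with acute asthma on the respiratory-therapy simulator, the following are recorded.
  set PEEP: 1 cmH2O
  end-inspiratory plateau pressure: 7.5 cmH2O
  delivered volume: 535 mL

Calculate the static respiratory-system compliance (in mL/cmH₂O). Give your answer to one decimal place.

82.3

Cstat = Vt / (Pplat − PEEP) = 535 / (7.5 − 1) = 535 / 6.5 = 82.308 mL/cmH2O.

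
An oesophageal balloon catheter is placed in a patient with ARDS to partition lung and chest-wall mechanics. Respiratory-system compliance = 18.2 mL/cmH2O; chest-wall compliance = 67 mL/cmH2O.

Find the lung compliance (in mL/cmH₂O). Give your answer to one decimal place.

1/CL = 1/Crs − 1/Ccw.
1/CL = 1/18.2 − 1/67 = 0.04002.
CL = 24.988 mL/cmH2O.

25.0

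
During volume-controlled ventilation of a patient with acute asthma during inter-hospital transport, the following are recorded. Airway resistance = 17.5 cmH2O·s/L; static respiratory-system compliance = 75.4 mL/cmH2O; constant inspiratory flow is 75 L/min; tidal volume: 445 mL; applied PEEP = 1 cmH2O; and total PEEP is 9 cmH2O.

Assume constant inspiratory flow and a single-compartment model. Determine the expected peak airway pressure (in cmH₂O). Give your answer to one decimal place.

Flow: 75 L/min ÷ 60 = 1.25 L/s.
Total PEEP = 9 cmH2O (set 1 + intrinsic 8); this is the baseline alveolar pressure.
Equation of motion (constant flow): PIP = Vt/C + R·V̇ + PEEP.
PIP = 445/75.4 + 17.5×1.25 + 9 = 5.902 + 21.875 + 9 = 36.777 cmH2O.

36.8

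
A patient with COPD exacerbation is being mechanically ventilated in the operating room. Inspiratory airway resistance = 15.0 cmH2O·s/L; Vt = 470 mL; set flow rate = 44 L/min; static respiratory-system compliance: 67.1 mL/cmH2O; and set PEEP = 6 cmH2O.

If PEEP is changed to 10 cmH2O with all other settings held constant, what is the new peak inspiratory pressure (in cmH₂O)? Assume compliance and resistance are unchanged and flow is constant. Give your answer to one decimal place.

Flow: 44 L/min ÷ 60 = 0.7333 L/s.
PIP = Vt/C + R·V̇ + PEEP (constant-flow equation of motion).
Only the baseline term changes: ΔPIP = ΔPEEP = 10 − 6 = 4.0 cmH2O.
Original PIP = 470/67.1 + 15.0×0.7333 + 6 = 24.004 cmH2O; new PIP = 24.004 + (4.0) = 28.004 cmH2O.

28.0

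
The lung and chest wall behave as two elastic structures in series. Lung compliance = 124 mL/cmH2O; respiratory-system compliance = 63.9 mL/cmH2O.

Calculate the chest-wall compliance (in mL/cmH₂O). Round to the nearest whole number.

132

1/Ccw = 1/Crs − 1/CL.
1/Ccw = 1/63.9 − 1/124 = 0.007585.
Ccw = 131.84 mL/cmH2O.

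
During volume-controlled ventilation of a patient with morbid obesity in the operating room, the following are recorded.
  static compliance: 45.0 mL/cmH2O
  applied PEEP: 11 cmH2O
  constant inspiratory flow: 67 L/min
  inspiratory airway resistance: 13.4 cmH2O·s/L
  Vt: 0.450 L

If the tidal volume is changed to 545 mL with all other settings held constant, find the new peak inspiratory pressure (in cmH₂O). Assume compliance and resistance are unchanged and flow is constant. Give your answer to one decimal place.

38.1

Flow: 67 L/min ÷ 60 = 1.1167 L/s.
PIP = Vt/C + R·V̇ + PEEP (constant-flow equation of motion).
Only the elastic term changes: ΔPIP = ΔVt / C = (545 − 450) / 45.0 = 2.111 cmH2O.
Original PIP = 450/45.0 + 13.4×1.1167 + 11 = 35.964 cmH2O; new PIP = 35.964 + (2.111) = 38.075 cmH2O.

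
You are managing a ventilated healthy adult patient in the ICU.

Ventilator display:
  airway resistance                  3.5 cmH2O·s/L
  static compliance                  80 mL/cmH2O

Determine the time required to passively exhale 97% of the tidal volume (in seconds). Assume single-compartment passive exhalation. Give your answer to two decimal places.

τ = R × C = 3.5 × 80 mL/cmH2O = 3.5 × 0.080 L/cmH2O = 0.28 s.
Exhaled fraction f = 1 − e^(−t/τ) → t = −τ·ln(1 − f) = −0.28·ln(0.03) = 0.9818 s.

0.98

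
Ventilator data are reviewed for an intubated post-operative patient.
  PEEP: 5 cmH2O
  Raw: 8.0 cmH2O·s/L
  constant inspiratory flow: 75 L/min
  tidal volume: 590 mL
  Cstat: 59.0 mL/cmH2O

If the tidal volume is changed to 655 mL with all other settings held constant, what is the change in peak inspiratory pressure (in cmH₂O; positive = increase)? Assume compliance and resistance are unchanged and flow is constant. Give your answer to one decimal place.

PIP = Vt/C + R·V̇ + PEEP (constant-flow equation of motion).
Only the elastic term changes: ΔPIP = ΔVt / C = (655 − 590) / 59.0 = 1.102 cmH2O.

1.1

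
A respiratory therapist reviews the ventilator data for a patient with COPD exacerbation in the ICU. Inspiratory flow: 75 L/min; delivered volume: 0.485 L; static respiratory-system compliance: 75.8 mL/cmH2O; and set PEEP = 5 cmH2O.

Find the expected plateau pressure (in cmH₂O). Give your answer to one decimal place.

11.4

Pplat = PEEP + Vt / Cstat = 5 + 485 / 75.8 = 5 + 6.398 = 11.398 cmH2O.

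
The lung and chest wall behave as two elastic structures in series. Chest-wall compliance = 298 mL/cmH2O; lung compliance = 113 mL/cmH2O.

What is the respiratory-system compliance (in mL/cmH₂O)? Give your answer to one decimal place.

81.9

Lung and chest wall are elastances in series: 1/Crs = 1/CL + 1/Ccw.
1/Crs = 1/113 + 1/298 = 0.01221.
Crs = 81.9 mL/cmH2O.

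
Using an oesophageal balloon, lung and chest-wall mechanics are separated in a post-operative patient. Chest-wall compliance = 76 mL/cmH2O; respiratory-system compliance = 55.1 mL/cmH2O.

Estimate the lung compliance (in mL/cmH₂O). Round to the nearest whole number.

200

1/CL = 1/Crs − 1/Ccw.
1/CL = 1/55.1 − 1/76 = 0.004991.
CL = 200.36 mL/cmH2O.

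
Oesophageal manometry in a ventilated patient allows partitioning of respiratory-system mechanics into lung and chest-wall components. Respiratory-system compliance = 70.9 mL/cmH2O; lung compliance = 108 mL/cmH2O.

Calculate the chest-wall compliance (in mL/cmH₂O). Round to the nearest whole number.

206

1/Ccw = 1/Crs − 1/CL.
1/Ccw = 1/70.9 − 1/108 = 0.004845.
Ccw = 206.4 mL/cmH2O.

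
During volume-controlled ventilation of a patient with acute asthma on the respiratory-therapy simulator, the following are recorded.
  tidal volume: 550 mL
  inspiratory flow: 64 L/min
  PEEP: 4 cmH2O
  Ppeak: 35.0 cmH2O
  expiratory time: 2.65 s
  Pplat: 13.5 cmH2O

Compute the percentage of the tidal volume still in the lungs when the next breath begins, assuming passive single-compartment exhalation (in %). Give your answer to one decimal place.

Flow: 64 L/min ÷ 60 = 1.0667 L/s.
R = (PIP − Pplat)/V̇ = (35.0 − 13.5) / 1.0667 = 21.5/1.0667 = 20.156 cmH2O·s/L.
C = Vt/(Pplat − PEEP) = 550.0 / (13.5 − 4) = 550.0/9.5 = 57.895 mL/cmH2O.
τ = R × C = 20.156 × 0.0579 L/cmH2O = 1.167 s.
Fraction remaining at end-expiration = e^(−Te/τ) = e^(−2.65/1.167) = 0.1032 → 10.32%.

10.3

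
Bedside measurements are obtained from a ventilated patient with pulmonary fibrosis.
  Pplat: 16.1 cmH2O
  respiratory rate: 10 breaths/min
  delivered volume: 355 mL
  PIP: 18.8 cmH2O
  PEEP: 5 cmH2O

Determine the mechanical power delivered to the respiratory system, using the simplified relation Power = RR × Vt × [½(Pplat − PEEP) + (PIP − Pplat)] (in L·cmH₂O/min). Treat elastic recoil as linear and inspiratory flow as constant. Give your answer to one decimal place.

Per-breath work = Vt × [½(Pplat−PEEP) + (PIP−Pplat)] = 0.355 × [0.5×11.1 + 2.7] = 0.355 × 8.25 = 2.929 L·cmH2O.
Power = 10 × 2.929 = 29.29 L·cmH2O/min.

29.3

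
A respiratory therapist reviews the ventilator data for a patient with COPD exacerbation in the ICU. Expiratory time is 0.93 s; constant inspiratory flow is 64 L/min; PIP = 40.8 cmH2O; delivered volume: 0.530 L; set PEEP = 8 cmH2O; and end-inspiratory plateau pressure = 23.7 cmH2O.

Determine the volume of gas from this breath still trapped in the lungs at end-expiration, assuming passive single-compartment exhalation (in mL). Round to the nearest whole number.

95

Flow: 64 L/min ÷ 60 = 1.0667 L/s.
R = (PIP − Pplat)/V̇ = (40.8 − 23.7) / 1.0667 = 17.1/1.0667 = 16.031 cmH2O·s/L.
C = Vt/(Pplat − PEEP) = 530.0 / (23.7 − 8) = 530.0/15.7 = 33.758 mL/cmH2O.
τ = R × C = 16.031 × 0.03376 L/cmH2O = 0.5412 s.
Fraction remaining = e^(−Te/τ) = e^(−0.93/0.5412) = 0.1794.
Trapped volume = 530.0 × 0.1794 = 95.082 mL.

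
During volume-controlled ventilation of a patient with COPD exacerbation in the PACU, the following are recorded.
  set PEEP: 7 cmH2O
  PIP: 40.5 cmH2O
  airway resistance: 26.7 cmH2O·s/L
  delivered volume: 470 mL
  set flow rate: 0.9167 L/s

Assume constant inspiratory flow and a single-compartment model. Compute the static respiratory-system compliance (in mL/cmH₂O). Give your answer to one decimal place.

52.1

Equation of motion (constant flow): PIP = Vt/C + R·V̇ + PEEP.
Vt/C = PIP − R·V̇ − PEEP = 40.5 − 26.7×0.9167 − 7 = 40.5 − 24.476 − 7 = 9.024 cmH2O.
C = Vt / 9.024 = 470 / 9.024 = 52.083 mL/cmH2O.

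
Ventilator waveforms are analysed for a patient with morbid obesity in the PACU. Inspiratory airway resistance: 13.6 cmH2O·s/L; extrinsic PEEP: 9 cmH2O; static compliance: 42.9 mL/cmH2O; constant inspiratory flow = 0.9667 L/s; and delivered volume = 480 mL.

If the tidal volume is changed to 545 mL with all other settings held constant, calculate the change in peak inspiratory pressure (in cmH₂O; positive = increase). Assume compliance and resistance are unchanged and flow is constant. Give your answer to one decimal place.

PIP = Vt/C + R·V̇ + PEEP (constant-flow equation of motion).
Only the elastic term changes: ΔPIP = ΔVt / C = (545 − 480) / 42.9 = 1.515 cmH2O.

1.5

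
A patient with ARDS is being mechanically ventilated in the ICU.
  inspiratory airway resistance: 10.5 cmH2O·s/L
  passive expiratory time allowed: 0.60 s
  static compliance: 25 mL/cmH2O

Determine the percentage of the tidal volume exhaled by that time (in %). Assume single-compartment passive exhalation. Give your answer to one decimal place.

89.8

τ = R × C = 10.5 × 25 mL/cmH2O = 10.5 × 0.025 L/cmH2O = 0.2625 s.
Passive exhalation: V(t)/V₀ = e^(−t/τ) = e^(−0.60/0.2625) = 0.1017.
Fraction exhaled = 1 − 0.1017 = 0.8983 → 89.83%.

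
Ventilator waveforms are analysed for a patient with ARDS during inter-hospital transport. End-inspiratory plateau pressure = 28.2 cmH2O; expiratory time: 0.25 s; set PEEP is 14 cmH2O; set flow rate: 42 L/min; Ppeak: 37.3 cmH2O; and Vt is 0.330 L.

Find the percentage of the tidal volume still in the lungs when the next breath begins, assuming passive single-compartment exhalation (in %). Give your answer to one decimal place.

Flow: 42 L/min ÷ 60 = 0.7 L/s.
R = (PIP − Pplat)/V̇ = (37.3 − 28.2) / 0.7 = 9.1/0.7 = 13.0 cmH2O·s/L.
C = Vt/(Pplat − PEEP) = 330.0 / (28.2 − 14) = 330.0/14.2 = 23.239 mL/cmH2O.
τ = R × C = 13.0 × 0.02324 L/cmH2O = 0.3021 s.
Fraction remaining at end-expiration = e^(−Te/τ) = e^(−0.25/0.3021) = 0.4371 → 43.71%.

43.7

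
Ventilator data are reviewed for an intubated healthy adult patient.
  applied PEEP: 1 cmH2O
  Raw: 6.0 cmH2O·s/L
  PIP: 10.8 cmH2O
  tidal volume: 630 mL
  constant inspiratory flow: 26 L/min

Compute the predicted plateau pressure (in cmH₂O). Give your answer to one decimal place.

Flow: 26 L/min ÷ 60 = 0.4333 L/s.
Pplat = PIP − Raw × flow = 10.8 − 6.0 × 0.4333 = 10.8 − 2.6 = 8.2 cmH2O.

8.2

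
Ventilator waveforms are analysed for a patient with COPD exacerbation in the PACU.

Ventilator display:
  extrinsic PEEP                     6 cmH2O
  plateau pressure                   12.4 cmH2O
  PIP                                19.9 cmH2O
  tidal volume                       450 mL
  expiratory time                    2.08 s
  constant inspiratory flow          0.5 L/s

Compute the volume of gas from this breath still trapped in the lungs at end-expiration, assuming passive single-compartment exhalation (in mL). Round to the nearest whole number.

R = (PIP − Pplat)/V̇ = (19.9 − 12.4) / 0.5 = 7.5/0.5 = 15.0 cmH2O·s/L.
C = Vt/(Pplat − PEEP) = 450.0 / (12.4 − 6) = 450.0/6.4 = 70.313 mL/cmH2O.
τ = R × C = 15.0 × 0.07031 L/cmH2O = 1.055 s.
Fraction remaining = e^(−Te/τ) = e^(−2.08/1.055) = 0.1392.
Trapped volume = 450.0 × 0.1392 = 62.64 mL.

63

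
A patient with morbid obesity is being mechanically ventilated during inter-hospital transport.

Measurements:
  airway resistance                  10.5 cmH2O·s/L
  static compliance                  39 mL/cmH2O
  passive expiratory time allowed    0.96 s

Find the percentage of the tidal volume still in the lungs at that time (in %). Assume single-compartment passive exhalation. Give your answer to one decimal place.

τ = R × C = 10.5 × 39 mL/cmH2O = 10.5 × 0.039 L/cmH2O = 0.4095 s.
Passive exhalation: V(t)/V₀ = e^(−t/τ) = e^(−0.96/0.4095) = 0.09591.
Fraction remaining = 0.09591 → 9.591%.

9.6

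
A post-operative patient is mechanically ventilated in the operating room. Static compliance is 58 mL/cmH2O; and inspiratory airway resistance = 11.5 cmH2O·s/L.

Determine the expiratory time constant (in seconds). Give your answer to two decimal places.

0.67

τ = R × C = 11.5 × 58 mL/cmH2O = 11.5 × 0.058 L/cmH2O = 0.667 s.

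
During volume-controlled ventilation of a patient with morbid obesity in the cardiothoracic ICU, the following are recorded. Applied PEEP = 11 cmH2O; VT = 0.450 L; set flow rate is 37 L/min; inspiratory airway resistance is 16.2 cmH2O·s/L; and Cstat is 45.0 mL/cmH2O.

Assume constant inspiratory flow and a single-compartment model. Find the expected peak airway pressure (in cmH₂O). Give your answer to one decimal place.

Flow: 37 L/min ÷ 60 = 0.6167 L/s.
Equation of motion (constant flow): PIP = Vt/C + R·V̇ + PEEP.
PIP = 450/45.0 + 16.2×0.6167 + 11 = 10.0 + 9.991 + 11 = 30.991 cmH2O.

31.0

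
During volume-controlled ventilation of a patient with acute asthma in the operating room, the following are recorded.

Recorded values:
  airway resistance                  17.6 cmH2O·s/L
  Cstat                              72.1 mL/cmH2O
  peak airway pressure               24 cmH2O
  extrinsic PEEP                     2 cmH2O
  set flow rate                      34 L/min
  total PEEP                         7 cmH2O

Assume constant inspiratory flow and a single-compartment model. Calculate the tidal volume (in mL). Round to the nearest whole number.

Flow: 34 L/min ÷ 60 = 0.5667 L/s.
Total PEEP = 7 cmH2O (set 2 + intrinsic 5); this is the baseline alveolar pressure.
Equation of motion (constant flow): PIP = Vt/C + R·V̇ + PEEP.
Vt/C = PIP − R·V̇ − PEEP = 24 − 9.974 − 7 = 7.026 cmH2O.
Vt = C × 7.026 = 72.1 × 7.026 = 506.57 mL.

507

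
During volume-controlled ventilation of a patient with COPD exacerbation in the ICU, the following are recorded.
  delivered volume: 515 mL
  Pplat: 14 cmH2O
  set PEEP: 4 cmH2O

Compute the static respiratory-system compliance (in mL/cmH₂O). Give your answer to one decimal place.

51.5

Cstat = Vt / (Pplat − PEEP) = 515 / (14 − 4) = 515 / 10.0 = 51.5 mL/cmH2O.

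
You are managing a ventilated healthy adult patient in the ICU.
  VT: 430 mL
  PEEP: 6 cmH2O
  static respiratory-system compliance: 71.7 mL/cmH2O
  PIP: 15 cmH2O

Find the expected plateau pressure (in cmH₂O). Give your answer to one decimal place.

Pplat = PEEP + Vt / Cstat = 6 + 430 / 71.7 = 6 + 5.997 = 11.997 cmH2O.

12.0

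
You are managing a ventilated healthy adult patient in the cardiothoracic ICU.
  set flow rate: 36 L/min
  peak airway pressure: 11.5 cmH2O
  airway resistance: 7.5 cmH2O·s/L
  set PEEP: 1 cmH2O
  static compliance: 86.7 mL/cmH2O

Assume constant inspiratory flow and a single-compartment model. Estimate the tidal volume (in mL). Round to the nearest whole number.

520

Flow: 36 L/min ÷ 60 = 0.6 L/s.
Equation of motion (constant flow): PIP = Vt/C + R·V̇ + PEEP.
Vt/C = PIP − R·V̇ − PEEP = 11.5 − 4.5 − 1 = 6.0 cmH2O.
Vt = C × 6.0 = 86.7 × 6.0 = 520.2 mL.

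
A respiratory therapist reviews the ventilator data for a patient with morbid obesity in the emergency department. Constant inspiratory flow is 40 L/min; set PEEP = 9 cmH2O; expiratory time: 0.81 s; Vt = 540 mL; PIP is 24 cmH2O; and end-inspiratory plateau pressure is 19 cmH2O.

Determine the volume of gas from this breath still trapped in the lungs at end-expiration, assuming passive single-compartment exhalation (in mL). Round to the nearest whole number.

Flow: 40 L/min ÷ 60 = 0.6667 L/s.
R = (PIP − Pplat)/V̇ = (24 − 19) / 0.6667 = 5.0/0.6667 = 7.5 cmH2O·s/L.
C = Vt/(Pplat − PEEP) = 540.0 / (19 − 9) = 540.0/10.0 = 54.0 mL/cmH2O.
τ = R × C = 7.5 × 0.054 L/cmH2O = 0.405 s.
Fraction remaining = e^(−Te/τ) = e^(−0.81/0.405) = 0.1353.
Trapped volume = 540.0 × 0.1353 = 73.062 mL.

73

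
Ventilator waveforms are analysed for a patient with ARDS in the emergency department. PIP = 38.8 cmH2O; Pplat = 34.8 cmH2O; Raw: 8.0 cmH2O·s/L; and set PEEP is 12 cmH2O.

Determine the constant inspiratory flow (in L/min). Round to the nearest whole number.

30

flow = (PIP − Pplat) / Raw = (38.8 − 34.8) / 8.0 = 0.5 L/s × 60 = 30.0 L/min.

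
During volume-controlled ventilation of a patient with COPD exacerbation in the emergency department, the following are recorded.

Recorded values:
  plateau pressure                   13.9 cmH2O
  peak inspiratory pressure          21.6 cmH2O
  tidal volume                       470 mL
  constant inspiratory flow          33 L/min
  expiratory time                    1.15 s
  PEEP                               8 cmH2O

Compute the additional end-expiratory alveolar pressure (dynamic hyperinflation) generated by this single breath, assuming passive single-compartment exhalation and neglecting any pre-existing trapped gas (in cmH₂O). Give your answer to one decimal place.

2.1

Flow: 33 L/min ÷ 60 = 0.55 L/s.
R = (PIP − Pplat)/V̇ = (21.6 − 13.9) / 0.55 = 7.7/0.55 = 14.0 cmH2O·s/L.
C = Vt/(Pplat − PEEP) = 470.0 / (13.9 − 8) = 470.0/5.9 = 79.661 mL/cmH2O.
τ = R × C = 14.0 × 0.07966 L/cmH2O = 1.115 s.
Fraction remaining = e^(−Te/τ) = e^(−1.15/1.115) = 0.3565; trapped volume = 470.0 × 0.3565 = 167.56 mL.
Additional alveolar pressure from trapping ≈ V_trapped / C = 167.56 / 79.661 = 2.103 cmH2O.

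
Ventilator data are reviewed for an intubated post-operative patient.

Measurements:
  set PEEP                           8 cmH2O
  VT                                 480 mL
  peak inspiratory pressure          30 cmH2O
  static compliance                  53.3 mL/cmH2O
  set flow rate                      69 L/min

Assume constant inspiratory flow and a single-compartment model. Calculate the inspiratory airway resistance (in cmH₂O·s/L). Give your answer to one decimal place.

11.3

Flow: 69 L/min ÷ 60 = 1.15 L/s.
Equation of motion (constant flow): PIP = Vt/C + R·V̇ + PEEP.
R·V̇ = PIP − Vt/C − PEEP = 30 − 480/53.3 − 8 = 30 − 9.006 − 8 = 12.994 cmH2O.
R = 12.994 / 1.15 = 11.299 cmH2O·s/L.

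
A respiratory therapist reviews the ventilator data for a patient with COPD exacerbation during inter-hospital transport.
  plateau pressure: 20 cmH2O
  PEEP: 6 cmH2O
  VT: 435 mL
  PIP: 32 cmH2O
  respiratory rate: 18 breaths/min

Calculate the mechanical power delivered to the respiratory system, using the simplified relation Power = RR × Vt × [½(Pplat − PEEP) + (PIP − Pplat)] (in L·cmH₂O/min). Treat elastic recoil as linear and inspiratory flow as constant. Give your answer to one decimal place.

148.8

Per-breath work = Vt × [½(Pplat−PEEP) + (PIP−Pplat)] = 0.435 × [0.5×14.0 + 12.0] = 0.435 × 19.0 = 8.265 L·cmH2O.
Power = 18 × 8.265 = 148.77 L·cmH2O/min.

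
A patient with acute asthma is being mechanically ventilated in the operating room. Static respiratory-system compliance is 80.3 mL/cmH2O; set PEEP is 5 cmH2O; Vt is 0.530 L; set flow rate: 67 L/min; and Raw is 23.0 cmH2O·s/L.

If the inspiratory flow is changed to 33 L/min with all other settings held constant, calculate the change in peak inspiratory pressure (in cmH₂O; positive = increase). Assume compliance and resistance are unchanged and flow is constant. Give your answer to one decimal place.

Flow: 67 L/min ÷ 60 = 1.1167 L/s.
New flow: 33 L/min ÷ 60 = 0.55 L/s.
PIP = Vt/C + R·V̇ + PEEP (constant-flow equation of motion).
Only the resistive term changes: ΔPIP = R × ΔV̇ = 23.0 × (0.55 − 1.1167) = 23.0 × -0.5667 = -13.034 cmH2O.

-13.0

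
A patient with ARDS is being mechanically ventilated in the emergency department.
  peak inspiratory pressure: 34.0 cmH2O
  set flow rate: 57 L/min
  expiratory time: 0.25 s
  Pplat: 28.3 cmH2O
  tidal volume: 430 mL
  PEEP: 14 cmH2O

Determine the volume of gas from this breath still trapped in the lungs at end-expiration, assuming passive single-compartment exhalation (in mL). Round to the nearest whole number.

108

Flow: 57 L/min ÷ 60 = 0.95 L/s.
R = (PIP − Pplat)/V̇ = (34.0 − 28.3) / 0.95 = 5.7/0.95 = 6.0 cmH2O·s/L.
C = Vt/(Pplat − PEEP) = 430.0 / (28.3 − 14) = 430.0/14.3 = 30.07 mL/cmH2O.
τ = R × C = 6.0 × 0.03007 L/cmH2O = 0.1804 s.
Fraction remaining = e^(−Te/τ) = e^(−0.25/0.1804) = 0.2501.
Trapped volume = 430.0 × 0.2501 = 107.54 mL.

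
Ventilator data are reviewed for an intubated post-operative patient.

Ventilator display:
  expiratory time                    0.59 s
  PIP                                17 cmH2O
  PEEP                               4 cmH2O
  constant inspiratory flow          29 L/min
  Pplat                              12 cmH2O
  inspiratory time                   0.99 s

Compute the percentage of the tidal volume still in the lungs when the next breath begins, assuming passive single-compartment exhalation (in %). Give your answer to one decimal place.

38.5

Flow: 29 L/min ÷ 60 = 0.4833 L/s.
Vt = flow × Ti = 0.4833 L/s × 0.99 s × 1000 mL/L = 478.47 mL.
R = (PIP − Pplat)/V̇ = (17 − 12) / 0.4833 = 5.0/0.4833 = 10.346 cmH2O·s/L.
C = Vt/(Pplat − PEEP) = 478.47 / (12 − 4) = 478.47/8.0 = 59.809 mL/cmH2O.
τ = R × C = 10.346 × 0.05981 L/cmH2O = 0.6188 s.
Fraction remaining at end-expiration = e^(−Te/τ) = e^(−0.59/0.6188) = 0.3854 → 38.54%.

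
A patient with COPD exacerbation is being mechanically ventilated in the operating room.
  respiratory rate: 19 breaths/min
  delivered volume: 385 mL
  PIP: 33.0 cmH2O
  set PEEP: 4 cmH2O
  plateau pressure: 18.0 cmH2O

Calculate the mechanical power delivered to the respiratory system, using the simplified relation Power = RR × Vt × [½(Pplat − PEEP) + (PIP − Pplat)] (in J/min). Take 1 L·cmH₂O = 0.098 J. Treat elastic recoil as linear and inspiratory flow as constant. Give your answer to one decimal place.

15.8

Per-breath work = Vt × [½(Pplat−PEEP) + (PIP−Pplat)] = 0.385 × [0.5×14.0 + 15.0] = 0.385 × 22.0 = 8.47 L·cmH2O.
Power = 19 × 8.47 = 160.93 L·cmH2O/min.
× 0.098 J/(L·cmH2O) → 15.771 J/min.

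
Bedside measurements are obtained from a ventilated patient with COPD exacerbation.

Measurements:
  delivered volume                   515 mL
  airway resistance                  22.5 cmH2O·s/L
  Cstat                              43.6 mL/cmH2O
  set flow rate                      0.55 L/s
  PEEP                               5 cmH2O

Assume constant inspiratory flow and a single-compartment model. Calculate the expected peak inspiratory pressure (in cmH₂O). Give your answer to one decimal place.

Equation of motion (constant flow): PIP = Vt/C + R·V̇ + PEEP.
PIP = 515/43.6 + 22.5×0.55 + 5 = 11.812 + 12.375 + 5 = 29.187 cmH2O.

29.2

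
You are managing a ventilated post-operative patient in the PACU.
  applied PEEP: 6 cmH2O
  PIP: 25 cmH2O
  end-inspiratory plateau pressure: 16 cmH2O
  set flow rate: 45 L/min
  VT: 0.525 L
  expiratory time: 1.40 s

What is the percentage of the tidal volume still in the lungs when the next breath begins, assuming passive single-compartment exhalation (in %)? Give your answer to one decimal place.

Flow: 45 L/min ÷ 60 = 0.75 L/s.
R = (PIP − Pplat)/V̇ = (25 − 16) / 0.75 = 9.0/0.75 = 12.0 cmH2O·s/L.
C = Vt/(Pplat − PEEP) = 525.0 / (16 − 6) = 525.0/10.0 = 52.5 mL/cmH2O.
τ = R × C = 12.0 × 0.0525 L/cmH2O = 0.63 s.
Fraction remaining at end-expiration = e^(−Te/τ) = e^(−1.40/0.63) = 0.1084 → 10.84%.

10.8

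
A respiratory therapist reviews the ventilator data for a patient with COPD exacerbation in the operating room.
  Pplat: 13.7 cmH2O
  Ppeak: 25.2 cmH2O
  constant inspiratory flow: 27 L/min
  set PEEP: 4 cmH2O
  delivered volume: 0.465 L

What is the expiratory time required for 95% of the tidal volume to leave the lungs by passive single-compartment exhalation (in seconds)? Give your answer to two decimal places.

3.67

Flow: 27 L/min ÷ 60 = 0.45 L/s.
R = (PIP − Pplat)/V̇ = (25.2 − 13.7) / 0.45 = 11.5/0.45 = 25.556 cmH2O·s/L.
C = Vt/(Pplat − PEEP) = 465.0 / (13.7 − 4) = 465.0/9.7 = 47.938 mL/cmH2O.
τ = R × C = 25.556 × 0.04794 L/cmH2O = 1.225 s.
t = −τ·ln(1 − 0.95) = −1.225·ln(0.05) = 3.67 s.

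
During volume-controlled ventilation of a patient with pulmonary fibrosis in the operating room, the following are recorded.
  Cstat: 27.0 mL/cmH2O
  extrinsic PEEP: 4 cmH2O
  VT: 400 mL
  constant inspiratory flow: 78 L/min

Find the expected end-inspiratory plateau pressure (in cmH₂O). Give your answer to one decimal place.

Pplat = PEEP + Vt / Cstat = 4 + 400 / 27.0 = 4 + 14.815 = 18.815 cmH2O.

18.8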